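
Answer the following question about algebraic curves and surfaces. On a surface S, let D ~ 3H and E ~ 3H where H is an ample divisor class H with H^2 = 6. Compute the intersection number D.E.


Using bilinearity of the intersection pairing on a surface S:
(aH).(bH) = ab * (H.H)
We have H^2 = 6.
D.E = (3H).(3H) = 3*3*6
= 9*6
= 54

54


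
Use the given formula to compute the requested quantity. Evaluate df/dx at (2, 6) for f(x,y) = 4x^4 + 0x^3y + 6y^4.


df/dx = 4*4*x^3 + 3*0*x^2*y
At (2,6): 4*4*2^3 + 3*0*2^2*6
= 128 + 0
= 128

128


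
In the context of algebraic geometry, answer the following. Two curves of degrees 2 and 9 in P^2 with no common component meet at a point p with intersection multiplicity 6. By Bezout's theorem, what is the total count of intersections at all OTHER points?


By Bezout's theorem, the total intersection number is d1 * d2.
Total = 2 * 9 = 18
Intersection multiplicity at p = 6
Remaining intersections = 18 - 6 = 12

12


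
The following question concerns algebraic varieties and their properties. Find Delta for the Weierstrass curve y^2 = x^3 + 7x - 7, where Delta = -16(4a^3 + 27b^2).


Compute each component:
4a^3 = 4*7^3 = 4*343 = 1372
27b^2 = 27*(-7)^2 = 27*49 = 1323
4a^3 + 27b^2 = 1372 + 1323 = 2695
Delta = -16*2695 = -43120

-43120


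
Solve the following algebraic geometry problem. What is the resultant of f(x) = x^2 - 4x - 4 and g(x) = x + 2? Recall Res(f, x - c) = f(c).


For Res(f, x - c), we evaluate f at x = c.
f(-2) = (-2)^2 - 4*(-2) - 4
= 4 + 8 - 4
= 12 - 4 = 8
Res(f, g) = 8

8


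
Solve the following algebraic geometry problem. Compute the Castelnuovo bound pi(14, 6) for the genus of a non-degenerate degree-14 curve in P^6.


Castelnuovo's bound: write d - 1 = m(r-1) + epsilon with 0 <= epsilon < r-1.
d - 1 = 14 - 1 = 13
r - 1 = 6 - 1 = 5
13 = 2*5 + 3, so m = 2, epsilon = 3
pi(d, r) = m(m-1)(r-1)/2 + m*epsilon
= 2*1*5/2 + 2*3
= 10/2 + 6
= 5 + 6 = 11

11


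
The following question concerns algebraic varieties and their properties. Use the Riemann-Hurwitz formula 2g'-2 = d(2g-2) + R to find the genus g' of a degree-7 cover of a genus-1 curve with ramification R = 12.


Riemann-Hurwitz formula: 2g' - 2 = d(2g - 2) + R
Given: d = 7, g = 1, R = 12
2g' - 2 = 7*(2*1 - 2) + 12
2g' - 2 = 7*0 + 12
2g' - 2 = 0 + 12 = 12
2g' = 14
g' = 7

7


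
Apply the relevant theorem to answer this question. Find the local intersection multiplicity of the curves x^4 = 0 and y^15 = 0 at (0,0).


The intersection multiplicity of V(x^a) and V(y^b) at the origin is:
I(O; V(x^4), V(y^15)) = dim_k(k[x,y]/(x^4, y^15))
A basis for k[x,y]/(x^4, y^15) is the set of monomials x^i * y^j
where 0 <= i < 4 and 0 <= j < 15.
The number of such monomials is 4 * 15 = 60

60


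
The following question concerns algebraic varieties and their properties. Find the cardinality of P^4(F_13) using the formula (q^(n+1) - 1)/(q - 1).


P^4(F_13) has (q^(n+1) - 1)/(q - 1) points.
= 13^4 + 13^3 + 13^2 + 13^1 + 13^0
= 28561 + 2197 + 169 + 13 + 1
= 30941

30941


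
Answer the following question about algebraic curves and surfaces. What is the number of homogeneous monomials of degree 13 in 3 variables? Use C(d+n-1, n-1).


The number of degree-13 monomials in 3 variables is C(d+n-1, n-1).
= C(13+3-1, 3-1) = C(15, 2)
= 105

105


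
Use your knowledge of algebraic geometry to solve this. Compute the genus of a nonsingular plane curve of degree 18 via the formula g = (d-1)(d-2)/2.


Using the genus formula for smooth plane curves:
g = (d-1)(d-2)/2
g = (18-1)(18-2)/2
g = 17*16/2
g = 272/2 = 136

136


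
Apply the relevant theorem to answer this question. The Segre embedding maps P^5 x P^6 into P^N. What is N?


The Segre embedding maps P^m x P^n into P^N via
all products of coordinates from each factor.
N = (m+1)(n+1) - 1
N = (5+1)(6+1) - 1
N = 6*7 - 1
N = 42 - 1 = 41

41


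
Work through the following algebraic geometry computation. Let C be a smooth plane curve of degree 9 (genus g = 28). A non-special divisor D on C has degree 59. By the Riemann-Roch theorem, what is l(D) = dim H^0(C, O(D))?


First, compute the genus of a smooth plane curve of degree 9:
g = (d-1)(d-2)/2 = (9-1)(9-2)/2 = 28
For a non-special divisor D (i.e., h^1(D) = 0), Riemann-Roch gives:
l(D) = deg(D) - g + 1
Since deg(D) = 59 >= 2g - 1 = 55, D is non-special.
l(D) = 59 - 28 + 1 = 32

32


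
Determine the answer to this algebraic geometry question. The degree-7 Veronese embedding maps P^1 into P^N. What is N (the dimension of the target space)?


The Veronese embedding v_d: P^n -> P^N maps each point to all
degree-d monomials in n+1 homogeneous coordinates.
N = C(n+d, d) - 1
N = C(1+7, 7) - 1
N = C(8, 7) - 1
C(8, 7) = 8
N = 8 - 1 = 7

7


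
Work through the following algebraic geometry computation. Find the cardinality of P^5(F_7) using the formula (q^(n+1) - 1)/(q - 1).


P^5(F_7) has (q^(n+1) - 1)/(q - 1) points.
= 7^5 + 7^4 + 7^3 + 7^2 + 7^1 + 7^0
= 16807 + 2401 + 343 + 49 + 7 + 1
= 19608

19608


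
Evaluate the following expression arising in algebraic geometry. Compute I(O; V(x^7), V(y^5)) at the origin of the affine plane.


The intersection multiplicity of V(x^a) and V(y^b) at the origin is:
I(O; V(x^7), V(y^5)) = dim_k(k[x,y]/(x^7, y^5))
A basis for k[x,y]/(x^7, y^5) is the set of monomials x^i * y^j
where 0 <= i < 7 and 0 <= j < 5.
The number of such monomials is 7 * 5 = 35

35


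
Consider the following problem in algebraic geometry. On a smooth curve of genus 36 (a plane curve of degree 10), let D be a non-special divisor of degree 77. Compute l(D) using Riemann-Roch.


First, compute the genus of a smooth plane curve of degree 10:
g = (d-1)(d-2)/2 = (10-1)(10-2)/2 = 36
For a non-special divisor D (i.e., h^1(D) = 0), Riemann-Roch gives:
l(D) = deg(D) - g + 1
Since deg(D) = 77 >= 2g - 1 = 71, D is non-special.
l(D) = 77 - 36 + 1 = 42

42


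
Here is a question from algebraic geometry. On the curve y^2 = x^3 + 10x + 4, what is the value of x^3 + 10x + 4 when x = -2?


Compute x^3 + 10x + 4 at x = -2:
x^3 = (-2)^3 = -8
10*x = 10*(-2) = -20
Sum: -8 - 20 + 4 = -24

-24


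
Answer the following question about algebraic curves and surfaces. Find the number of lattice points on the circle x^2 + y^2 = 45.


Systematically check integer values of x where x^2 <= 45.
For each valid x, check if 45 - x^2 is a perfect square.
x=3: 45 - 9 = 36, sqrt = 6 (valid)
x=6: 45 - 36 = 9, sqrt = 3 (valid)
Total integer solutions found: 8

8


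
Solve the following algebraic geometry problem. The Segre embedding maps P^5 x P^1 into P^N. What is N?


The Segre embedding maps P^m x P^n into P^N via
all products of coordinates from each factor.
N = (m+1)(n+1) - 1
N = (5+1)(1+1) - 1
N = 6*2 - 1
N = 12 - 1 = 11

11


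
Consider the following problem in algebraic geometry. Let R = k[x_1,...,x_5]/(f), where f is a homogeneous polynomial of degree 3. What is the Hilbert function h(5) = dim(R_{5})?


For R = k[x_1,...,x_n]/(f) with f homogeneous of degree e:
The Hilbert series is (1 - t^e)/(1 - t)^n.
So h(d) = C(d+n-1, n-1) - C(d-e+n-1, n-1) for d >= e.
With n=5, e=3, d=5:
C(5+5-1, 5-1) = C(9, 4) = 126
C(5-3+5-1, 5-1) = C(6, 4) = 15
h(5) = 126 - 15 = 111

111


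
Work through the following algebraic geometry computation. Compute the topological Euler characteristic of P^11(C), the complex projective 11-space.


The complex projective space P^11 has one cell in each even real dimension 0, 2, ..., 22.
The cohomology groups are H^{2k}(P^11) = Z for k = 0,...,11, and 0 otherwise.
Euler characteristic = sum of Betti numbers = 1 per even-dimensional cohomology group.
chi(P^11) = 11 + 1 = 12

12


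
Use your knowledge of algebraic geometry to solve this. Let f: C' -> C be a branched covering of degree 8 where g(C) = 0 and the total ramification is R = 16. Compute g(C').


Riemann-Hurwitz formula: 2g' - 2 = d(2g - 2) + R
Given: d = 8, g = 0, R = 16
2g' - 2 = 8*(2*0 - 2) + 16
2g' - 2 = 8*(-2) + 16
2g' - 2 = -16 + 16 = 0
2g' = 2
g' = 1

1


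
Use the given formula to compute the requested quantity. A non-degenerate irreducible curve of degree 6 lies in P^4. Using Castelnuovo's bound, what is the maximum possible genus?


Castelnuovo's bound: write d - 1 = m(r-1) + epsilon with 0 <= epsilon < r-1.
d - 1 = 6 - 1 = 5
r - 1 = 4 - 1 = 3
5 = 1*3 + 2, so m = 1, epsilon = 2
pi(d, r) = m(m-1)(r-1)/2 + m*epsilon
= 1*0*3/2 + 1*2
= 0/2 + 2
= 0 + 2 = 2

2


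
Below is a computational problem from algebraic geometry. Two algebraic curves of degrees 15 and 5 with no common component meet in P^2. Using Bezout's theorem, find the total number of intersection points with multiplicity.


Bezout's theorem states the intersection count equals the product of degrees.
Intersection count = 15 * 5 = 75

75


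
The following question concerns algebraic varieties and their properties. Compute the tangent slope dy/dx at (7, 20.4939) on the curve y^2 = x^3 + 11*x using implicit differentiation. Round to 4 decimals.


Using implicit differentiation of y^2 = x^3 + 11*x:
2y * dy/dx = 3x^2 + 11
dy/dx = (3x^2 + 11)/(2y)
Numerator: 3*7^2 + 11 = 158
Denominator: 2*20.4939 = 40.9878
dy/dx = 158/40.9878 = 3.8548

3.8548


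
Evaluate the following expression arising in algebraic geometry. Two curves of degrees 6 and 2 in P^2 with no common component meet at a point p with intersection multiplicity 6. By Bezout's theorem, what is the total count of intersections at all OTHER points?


By Bezout's theorem, the total intersection number is d1 * d2.
Total = 6 * 2 = 12
Intersection multiplicity at p = 6
Remaining intersections = 12 - 6 = 6

6


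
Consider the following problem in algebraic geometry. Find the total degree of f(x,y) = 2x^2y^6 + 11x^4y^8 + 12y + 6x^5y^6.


Examine each term for its total degree (sum of exponents).
  Term '2x^2y^6' has total degree 2+6 = 8.
  Term '11x^4y^8' has total degree 4+8 = 12.
  Term '12y' has total degree 0+1 = 1.
  Term '6x^5y^6' has total degree 5+6 = 11.
The maximum total degree among all terms is 12.

12


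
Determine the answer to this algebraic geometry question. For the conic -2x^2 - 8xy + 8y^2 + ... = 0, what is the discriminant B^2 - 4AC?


The discriminant of a conic Ax^2 + Bxy + Cy^2 + ... = 0 is B^2 - 4AC.
B^2 = (-8)^2 = 64
4AC = 4*(-2)*8 = -64
Discriminant = 64 + 64 = 128

128


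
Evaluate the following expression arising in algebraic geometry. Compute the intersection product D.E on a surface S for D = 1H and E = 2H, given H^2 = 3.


Using bilinearity of the intersection pairing on a surface S:
(aH).(bH) = ab * (H.H)
We have H^2 = 3.
D.E = (1H).(2H) = 1*2*3
= 2*3
= 6

6


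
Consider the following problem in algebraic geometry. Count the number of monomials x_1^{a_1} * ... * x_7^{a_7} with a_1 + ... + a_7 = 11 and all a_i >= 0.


The number of degree-11 monomials in 7 variables is C(d+n-1, n-1).
= C(11+7-1, 7-1) = C(17, 6)
= 12376

12376


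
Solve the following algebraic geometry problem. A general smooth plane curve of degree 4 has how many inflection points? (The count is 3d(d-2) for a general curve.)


For a general smooth plane curve C of degree d, the inflection points are
the intersection of C with its Hessian curve, which has degree 3(d-2).
By Bezout, the total intersection number is d * 3(d-2) = 4 * 6 = 24.
For a general curve every flex is ordinary, so each contributes
multiplicity 1 to C·Hess(C), and the number of distinct inflection
points is 3d(d-2).
Inflection points = 3*4*(4-2) = 3*4*2 = 24

24


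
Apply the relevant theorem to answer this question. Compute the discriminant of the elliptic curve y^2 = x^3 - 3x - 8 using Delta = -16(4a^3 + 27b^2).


Compute each component:
4a^3 = 4*(-3)^3 = 4*(-27) = -108
27b^2 = 27*(-8)^2 = 27*64 = 1728
4a^3 + 27b^2 = -108 + 1728 = 1620
Delta = -16*1620 = -25920

-25920


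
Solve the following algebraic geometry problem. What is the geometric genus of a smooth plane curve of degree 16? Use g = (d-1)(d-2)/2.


Using the genus formula for smooth plane curves:
g = (d-1)(d-2)/2
g = (16-1)(16-2)/2
g = 15*14/2
g = 210/2 = 105

105


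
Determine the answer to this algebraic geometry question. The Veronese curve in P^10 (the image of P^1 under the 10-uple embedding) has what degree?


The rational normal curve in P^10 is the image of P^1 under the 10-uple Veronese.
A general hyperplane in P^10 pulls back to a degree-10 form on P^1, which has 10 zeros,
so the curve meets a general hyperplane in 10 points. Degree = 10.

10


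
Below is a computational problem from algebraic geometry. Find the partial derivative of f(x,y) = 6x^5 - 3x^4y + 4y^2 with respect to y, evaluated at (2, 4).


df/dy = (-3)*x^4 + 2*4*y^1
At (2,4): (-3)*2^4 + 2*4*4^1
= -48 + 32
= -16

-16


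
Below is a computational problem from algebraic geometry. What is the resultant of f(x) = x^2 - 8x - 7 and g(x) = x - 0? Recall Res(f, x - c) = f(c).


For Res(f, x - c), we evaluate f at x = c.
f(0) = 0^2 - 8*0 - 7
= 0 + 0 - 7
= 0 - 7 = -7
Res(f, g) = -7

-7


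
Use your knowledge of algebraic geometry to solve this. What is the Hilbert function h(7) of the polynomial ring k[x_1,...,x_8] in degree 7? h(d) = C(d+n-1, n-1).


The Hilbert function for the polynomial ring in 8 variables is:
h(d) = C(d+n-1, n-1)
h(7) = C(7+8-1, 8-1) = C(14, 7)
= 14! / (7! * 7!)
= 3432

3432


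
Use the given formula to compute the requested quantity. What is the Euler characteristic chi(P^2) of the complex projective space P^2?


The complex projective space P^2 has one cell in each even real dimension 0, 2, ..., 4.
The cohomology groups are H^{2k}(P^2) = Z for k = 0,...,2, and 0 otherwise.
Euler characteristic = sum of Betti numbers = 1 per even-dimensional cohomology group.
chi(P^2) = 2 + 1 = 3

3


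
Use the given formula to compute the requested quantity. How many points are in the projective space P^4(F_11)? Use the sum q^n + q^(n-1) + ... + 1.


P^4(F_11) has (q^(n+1) - 1)/(q - 1) points.
= 11^4 + 11^3 + 11^2 + 11^1 + 11^0
= 14641 + 1331 + 121 + 11 + 1
= 16105

16105


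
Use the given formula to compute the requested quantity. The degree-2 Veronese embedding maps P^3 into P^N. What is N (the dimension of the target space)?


The Veronese embedding v_d: P^n -> P^N maps each point to all
degree-d monomials in n+1 homogeneous coordinates.
N = C(n+d, d) - 1
N = C(3+2, 2) - 1
N = C(5, 2) - 1
C(5, 2) = 10
N = 10 - 1 = 9

9


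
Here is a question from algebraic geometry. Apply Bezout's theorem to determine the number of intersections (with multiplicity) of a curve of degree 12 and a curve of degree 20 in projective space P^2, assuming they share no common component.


Bezout's theorem states the intersection count equals the product of degrees.
Intersection count = 12 * 20 = 240

240


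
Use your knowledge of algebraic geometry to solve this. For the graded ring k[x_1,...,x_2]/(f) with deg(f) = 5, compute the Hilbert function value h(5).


For R = k[x_1,...,x_n]/(f) with f homogeneous of degree e:
The Hilbert series is (1 - t^e)/(1 - t)^n.
So h(d) = C(d+n-1, n-1) - C(d-e+n-1, n-1) for d >= e.
With n=2, e=5, d=5:
C(5+2-1, 2-1) = C(6, 1) = 6
C(5-5+2-1, 2-1) = C(1, 1) = 1
h(5) = 6 - 1 = 5

5


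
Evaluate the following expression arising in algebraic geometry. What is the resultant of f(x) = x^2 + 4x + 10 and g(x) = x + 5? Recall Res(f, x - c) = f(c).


For Res(f, x - c), we evaluate f at x = c.
f(-5) = (-5)^2 + 4*(-5) + 10
= 25 - 20 + 10
= 5 + 10 = 15
Res(f, g) = 15

15


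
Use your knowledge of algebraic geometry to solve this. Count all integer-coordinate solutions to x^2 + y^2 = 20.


Systematically check integer values of x where x^2 <= 20.
For each valid x, check if 20 - x^2 is a perfect square.
x=2: 20 - 4 = 16, sqrt = 4 (valid)
x=4: 20 - 16 = 4, sqrt = 2 (valid)
Total integer solutions found: 8

8


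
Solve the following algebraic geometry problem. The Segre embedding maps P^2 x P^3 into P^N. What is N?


The Segre embedding maps P^m x P^n into P^N via
all products of coordinates from each factor.
N = (m+1)(n+1) - 1
N = (2+1)(3+1) - 1
N = 3*4 - 1
N = 12 - 1 = 11

11


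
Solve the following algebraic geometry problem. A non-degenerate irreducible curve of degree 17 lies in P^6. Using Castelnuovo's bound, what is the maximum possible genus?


Castelnuovo's bound: write d - 1 = m(r-1) + epsilon with 0 <= epsilon < r-1.
d - 1 = 17 - 1 = 16
r - 1 = 6 - 1 = 5
16 = 3*5 + 1, so m = 3, epsilon = 1
pi(d, r) = m(m-1)(r-1)/2 + m*epsilon
= 3*2*5/2 + 3*1
= 30/2 + 3
= 15 + 3 = 18

18


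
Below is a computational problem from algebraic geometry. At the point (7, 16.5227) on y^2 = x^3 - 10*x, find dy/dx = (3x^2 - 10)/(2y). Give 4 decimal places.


Using implicit differentiation of y^2 = x^3 - 10*x:
2y * dy/dx = 3x^2 - 10
dy/dx = (3x^2 - 10)/(2y)
Numerator: 3*7^2 - 10 = 137
Denominator: 2*16.5227 = 33.0454
dy/dx = 137/33.0454 = 4.1458

4.1458


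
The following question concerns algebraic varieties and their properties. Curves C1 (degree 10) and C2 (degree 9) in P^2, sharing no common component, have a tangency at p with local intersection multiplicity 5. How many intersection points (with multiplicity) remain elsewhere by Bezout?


By Bezout's theorem, the total intersection number is d1 * d2.
Total = 10 * 9 = 90
Intersection multiplicity at p = 5
Remaining intersections = 90 - 5 = 85

85


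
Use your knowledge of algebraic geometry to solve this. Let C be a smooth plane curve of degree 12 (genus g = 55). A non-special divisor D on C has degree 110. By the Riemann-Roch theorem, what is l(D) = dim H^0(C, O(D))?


First, compute the genus of a smooth plane curve of degree 12:
g = (d-1)(d-2)/2 = (12-1)(12-2)/2 = 55
For a non-special divisor D (i.e., h^1(D) = 0), Riemann-Roch gives:
l(D) = deg(D) - g + 1
Since deg(D) = 110 >= 2g - 1 = 109, D is non-special.
l(D) = 110 - 55 + 1 = 56

56


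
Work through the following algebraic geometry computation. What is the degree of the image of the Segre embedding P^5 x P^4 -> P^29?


The degree of the Segre variety P^5 x P^4 is C(m+n, m).
= C(9, 5)
= 126

126


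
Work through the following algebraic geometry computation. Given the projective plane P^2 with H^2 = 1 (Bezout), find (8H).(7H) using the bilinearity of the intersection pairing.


Using bilinearity of the intersection pairing on the projective plane P^2:
(aH).(bH) = ab * (H.H)
We have H^2 = 1 (Bezout).
D.E = (8H).(7H) = 8*7*1
= 56*1
= 56

56


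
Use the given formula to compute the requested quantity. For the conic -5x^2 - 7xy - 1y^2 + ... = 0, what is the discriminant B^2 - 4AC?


The discriminant of a conic Ax^2 + Bxy + Cy^2 + ... = 0 is B^2 - 4AC.
B^2 = (-7)^2 = 49
4AC = 4*(-5)*(-1) = 20
Discriminant = 49 - 20 = 29

29


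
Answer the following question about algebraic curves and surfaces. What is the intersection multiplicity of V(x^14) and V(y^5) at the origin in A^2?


The intersection multiplicity of V(x^a) and V(y^b) at the origin is:
I(O; V(x^14), V(y^5)) = dim_k(k[x,y]/(x^14, y^5))
A basis for k[x,y]/(x^14, y^5) is the set of monomials x^i * y^j
where 0 <= i < 14 and 0 <= j < 5.
The number of such monomials is 14 * 5 = 70

70


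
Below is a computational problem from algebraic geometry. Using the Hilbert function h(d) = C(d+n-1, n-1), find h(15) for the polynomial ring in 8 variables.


The Hilbert function for the polynomial ring in 8 variables is:
h(d) = C(d+n-1, n-1)
h(15) = C(15+8-1, 8-1) = C(22, 7)
= 22! / (7! * 15!)
= 170544

170544


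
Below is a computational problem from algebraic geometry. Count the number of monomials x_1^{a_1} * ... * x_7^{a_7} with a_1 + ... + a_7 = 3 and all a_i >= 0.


The number of degree-3 monomials in 7 variables is C(d+n-1, n-1).
= C(3+7-1, 7-1) = C(9, 6)
= 84

84


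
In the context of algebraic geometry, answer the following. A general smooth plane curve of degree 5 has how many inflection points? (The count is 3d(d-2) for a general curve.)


For a general smooth plane curve C of degree d, the inflection points are
the intersection of C with its Hessian curve, which has degree 3(d-2).
By Bezout, the total intersection number is d * 3(d-2) = 5 * 9 = 45.
For a general curve every flex is ordinary, so each contributes
multiplicity 1 to C·Hess(C), and the number of distinct inflection
points is 3d(d-2).
Inflection points = 3*5*(5-2) = 3*5*3 = 45

45


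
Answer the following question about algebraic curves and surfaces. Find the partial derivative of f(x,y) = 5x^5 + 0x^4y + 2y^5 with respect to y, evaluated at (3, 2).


df/dy = 0*x^4 + 5*2*y^4
At (3,2): 0*3^4 + 5*2*2^4
= 0 + 160
= 160

160


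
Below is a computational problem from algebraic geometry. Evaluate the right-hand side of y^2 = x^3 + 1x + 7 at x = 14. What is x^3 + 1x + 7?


Compute x^3 + 1x + 7 at x = 14:
x^3 = 14^3 = 2744
1*x = 1*14 = 14
Sum: 2744 + 14 + 7 = 2765

2765


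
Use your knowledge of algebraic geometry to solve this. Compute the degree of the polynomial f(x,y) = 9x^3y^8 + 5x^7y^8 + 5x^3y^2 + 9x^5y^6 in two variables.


Examine each term for its total degree (sum of exponents).
  Term '9x^3y^8' has total degree 3+8 = 11.
  Term '5x^7y^8' has total degree 7+8 = 15.
  Term '5x^3y^2' has total degree 3+2 = 5.
  Term '9x^5y^6' has total degree 5+6 = 11.
The maximum total degree among all terms is 15.

15


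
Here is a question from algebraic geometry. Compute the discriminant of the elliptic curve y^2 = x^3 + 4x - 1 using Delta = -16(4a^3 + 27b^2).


Compute each component:
4a^3 = 4*4^3 = 4*64 = 256
27b^2 = 27*(-1)^2 = 27*1 = 27
4a^3 + 27b^2 = 256 + 27 = 283
Delta = -16*283 = -4528

-4528


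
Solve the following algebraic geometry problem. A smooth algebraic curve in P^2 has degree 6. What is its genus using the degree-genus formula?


Using the genus formula for smooth plane curves:
g = (d-1)(d-2)/2
g = (6-1)(6-2)/2
g = 5*4/2
g = 20/2 = 10

10


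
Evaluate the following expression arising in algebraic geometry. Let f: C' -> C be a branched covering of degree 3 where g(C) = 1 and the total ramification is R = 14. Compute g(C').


Riemann-Hurwitz formula: 2g' - 2 = d(2g - 2) + R
Given: d = 3, g = 1, R = 14
2g' - 2 = 3*(2*1 - 2) + 14
2g' - 2 = 3*0 + 14
2g' - 2 = 0 + 14 = 14
2g' = 16
g' = 8

8


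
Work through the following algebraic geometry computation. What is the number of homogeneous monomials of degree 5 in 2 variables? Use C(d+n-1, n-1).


The number of degree-5 monomials in 2 variables is C(d+n-1, n-1).
= C(5+2-1, 2-1) = C(6, 1)
= 6

6


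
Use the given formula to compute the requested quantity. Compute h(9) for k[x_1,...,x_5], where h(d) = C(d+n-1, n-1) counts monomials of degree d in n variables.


The Hilbert function for the polynomial ring in 5 variables is:
h(d) = C(d+n-1, n-1)
h(9) = C(9+5-1, 5-1) = C(13, 4)
= 13! / (4! * 9!)
= 715

715


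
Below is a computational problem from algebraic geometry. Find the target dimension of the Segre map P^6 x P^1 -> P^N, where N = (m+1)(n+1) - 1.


The Segre embedding maps P^m x P^n into P^N via
all products of coordinates from each factor.
N = (m+1)(n+1) - 1
N = (6+1)(1+1) - 1
N = 7*2 - 1
N = 14 - 1 = 13

13


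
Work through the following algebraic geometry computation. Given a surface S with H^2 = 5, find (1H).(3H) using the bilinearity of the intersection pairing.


Using bilinearity of the intersection pairing on a surface S:
(aH).(bH) = ab * (H.H)
We have H^2 = 5.
D.E = (1H).(3H) = 1*3*5
= 3*5
= 15

15


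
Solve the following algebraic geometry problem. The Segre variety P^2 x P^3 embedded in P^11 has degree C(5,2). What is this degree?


The degree of the Segre variety P^2 x P^3 is C(m+n, m).
= C(5, 2)
= 10

10


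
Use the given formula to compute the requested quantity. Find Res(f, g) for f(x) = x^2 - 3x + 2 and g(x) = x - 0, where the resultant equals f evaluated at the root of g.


For Res(f, x - c), we evaluate f at x = c.
f(0) = 0^2 - 3*0 + 2
= 0 + 0 + 2
= 0 + 2 = 2
Res(f, g) = 2

2


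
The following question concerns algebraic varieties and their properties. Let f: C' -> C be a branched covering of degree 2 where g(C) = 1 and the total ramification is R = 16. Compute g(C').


Riemann-Hurwitz formula: 2g' - 2 = d(2g - 2) + R
Given: d = 2, g = 1, R = 16
2g' - 2 = 2*(2*1 - 2) + 16
2g' - 2 = 2*0 + 16
2g' - 2 = 0 + 16 = 16
2g' = 18
g' = 9

9


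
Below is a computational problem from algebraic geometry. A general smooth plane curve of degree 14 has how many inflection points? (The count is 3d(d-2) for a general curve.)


For a general smooth plane curve C of degree d, the inflection points are
the intersection of C with its Hessian curve, which has degree 3(d-2).
By Bezout, the total intersection number is d * 3(d-2) = 14 * 36 = 504.
For a general curve every flex is ordinary, so each contributes
multiplicity 1 to C·Hess(C), and the number of distinct inflection
points is 3d(d-2).
Inflection points = 3*14*(14-2) = 3*14*12 = 504

504


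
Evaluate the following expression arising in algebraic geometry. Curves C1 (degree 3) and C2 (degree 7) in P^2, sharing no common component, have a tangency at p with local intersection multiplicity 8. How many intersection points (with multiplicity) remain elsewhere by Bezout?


By Bezout's theorem, the total intersection number is d1 * d2.
Total = 3 * 7 = 21
Intersection multiplicity at p = 8
Remaining intersections = 21 - 8 = 13

13


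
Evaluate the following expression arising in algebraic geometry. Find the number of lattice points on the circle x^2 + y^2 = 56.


Systematically check integer values of x where x^2 <= 56.
For each valid x, check if 56 - x^2 is a perfect square.
Total integer solutions found: 0

0


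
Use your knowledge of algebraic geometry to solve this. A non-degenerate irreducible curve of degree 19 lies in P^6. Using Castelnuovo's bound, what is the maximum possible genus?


Castelnuovo's bound: write d - 1 = m(r-1) + epsilon with 0 <= epsilon < r-1.
d - 1 = 19 - 1 = 18
r - 1 = 6 - 1 = 5
18 = 3*5 + 3, so m = 3, epsilon = 3
pi(d, r) = m(m-1)(r-1)/2 + m*epsilon
= 3*2*5/2 + 3*3
= 30/2 + 9
= 15 + 9 = 24

24


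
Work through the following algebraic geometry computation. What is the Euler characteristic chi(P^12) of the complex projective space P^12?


The complex projective space P^12 has one cell in each even real dimension 0, 2, ..., 24.
The cohomology groups are H^{2k}(P^12) = Z for k = 0,...,12, and 0 otherwise.
Euler characteristic = sum of Betti numbers = 1 per even-dimensional cohomology group.
chi(P^12) = 12 + 1 = 13

13


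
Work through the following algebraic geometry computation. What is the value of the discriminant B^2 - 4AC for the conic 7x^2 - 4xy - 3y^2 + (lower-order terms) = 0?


The discriminant of a conic Ax^2 + Bxy + Cy^2 + ... = 0 is B^2 - 4AC.
B^2 = (-4)^2 = 16
4AC = 4*7*(-3) = -84
Discriminant = 16 + 84 = 100

100


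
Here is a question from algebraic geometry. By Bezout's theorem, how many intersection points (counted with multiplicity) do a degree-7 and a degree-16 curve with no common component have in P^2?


Bezout's theorem states the intersection count equals the product of degrees.
Intersection count = 7 * 16 = 112

112


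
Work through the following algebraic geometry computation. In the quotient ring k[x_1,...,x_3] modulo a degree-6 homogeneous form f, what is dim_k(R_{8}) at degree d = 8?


For R = k[x_1,...,x_n]/(f) with f homogeneous of degree e:
The Hilbert series is (1 - t^e)/(1 - t)^n.
So h(d) = C(d+n-1, n-1) - C(d-e+n-1, n-1) for d >= e.
With n=3, e=6, d=8:
C(8+3-1, 3-1) = C(10, 2) = 45
C(8-6+3-1, 3-1) = C(4, 2) = 6
h(8) = 45 - 6 = 39

39


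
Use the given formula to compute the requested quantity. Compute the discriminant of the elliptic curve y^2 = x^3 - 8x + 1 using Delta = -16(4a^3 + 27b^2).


Compute each component:
4a^3 = 4*(-8)^3 = 4*(-512) = -2048
27b^2 = 27*1^2 = 27*1 = 27
4a^3 + 27b^2 = -2048 + 27 = -2021
Delta = -16*(-2021) = 32336

32336


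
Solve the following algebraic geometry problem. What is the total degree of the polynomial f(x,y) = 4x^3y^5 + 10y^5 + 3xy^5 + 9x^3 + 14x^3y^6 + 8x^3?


Examine each term for its total degree (sum of exponents).
  Term '4x^3y^5' has total degree 3+5 = 8.
  Term '10y^5' has total degree 0+5 = 5.
  Term '3xy^5' has total degree 1+5 = 6.
  Term '9x^3' has total degree 3+0 = 3.
  Term '14x^3y^6' has total degree 3+6 = 9.
  Term '8x^3' has total degree 3+0 = 3.
The maximum total degree among all terms is 9.

9


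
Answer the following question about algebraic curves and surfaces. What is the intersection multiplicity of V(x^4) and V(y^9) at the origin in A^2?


The intersection multiplicity of V(x^a) and V(y^b) at the origin is:
I(O; V(x^4), V(y^9)) = dim_k(k[x,y]/(x^4, y^9))
A basis for k[x,y]/(x^4, y^9) is the set of monomials x^i * y^j
where 0 <= i < 4 and 0 <= j < 9.
The number of such monomials is 4 * 9 = 36

36


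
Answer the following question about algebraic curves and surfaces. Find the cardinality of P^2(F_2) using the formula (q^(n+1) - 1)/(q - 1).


P^2(F_2) has (q^(n+1) - 1)/(q - 1) points.
= 2^2 + 2^1 + 2^0
= 4 + 2 + 1
= 7

7


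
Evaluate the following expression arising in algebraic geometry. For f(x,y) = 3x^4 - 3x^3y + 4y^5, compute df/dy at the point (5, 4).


df/dy = (-3)*x^3 + 5*4*y^4
At (5,4): (-3)*5^3 + 5*4*4^4
= -375 + 5120
= 4745

4745


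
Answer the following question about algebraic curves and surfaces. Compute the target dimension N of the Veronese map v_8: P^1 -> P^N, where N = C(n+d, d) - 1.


The Veronese embedding v_d: P^n -> P^N maps each point to all
degree-d monomials in n+1 homogeneous coordinates.
N = C(n+d, d) - 1
N = C(1+8, 8) - 1
N = C(9, 8) - 1
C(9, 8) = 9
N = 9 - 1 = 8

8


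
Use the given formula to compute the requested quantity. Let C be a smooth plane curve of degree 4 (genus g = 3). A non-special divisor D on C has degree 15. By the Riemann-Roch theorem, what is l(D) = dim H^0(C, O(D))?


First, compute the genus of a smooth plane curve of degree 4:
g = (d-1)(d-2)/2 = (4-1)(4-2)/2 = 3
For a non-special divisor D (i.e., h^1(D) = 0), Riemann-Roch gives:
l(D) = deg(D) - g + 1
Since deg(D) = 15 >= 2g - 1 = 5, D is non-special.
l(D) = 15 - 3 + 1 = 13

13


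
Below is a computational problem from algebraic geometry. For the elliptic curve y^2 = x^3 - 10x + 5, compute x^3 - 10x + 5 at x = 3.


Compute x^3 - 10x + 5 at x = 3:
x^3 = 3^3 = 27
(-10)*x = (-10)*3 = -30
Sum: 27 - 30 + 5 = 2

2


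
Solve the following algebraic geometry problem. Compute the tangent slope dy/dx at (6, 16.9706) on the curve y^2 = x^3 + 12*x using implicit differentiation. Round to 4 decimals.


Using implicit differentiation of y^2 = x^3 + 12*x:
2y * dy/dx = 3x^2 + 12
dy/dx = (3x^2 + 12)/(2y)
Numerator: 3*6^2 + 12 = 120
Denominator: 2*16.9706 = 33.9412
dy/dx = 120/33.9412 = 3.5355

3.5355


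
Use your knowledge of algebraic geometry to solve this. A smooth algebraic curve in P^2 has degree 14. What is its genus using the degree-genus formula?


Using the genus formula for smooth plane curves:
g = (d-1)(d-2)/2
g = (14-1)(14-2)/2
g = 13*12/2
g = 156/2 = 78

78


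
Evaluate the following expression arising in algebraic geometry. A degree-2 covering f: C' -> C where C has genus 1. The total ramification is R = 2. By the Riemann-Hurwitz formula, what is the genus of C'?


Riemann-Hurwitz formula: 2g' - 2 = d(2g - 2) + R
Given: d = 2, g = 1, R = 2
2g' - 2 = 2*(2*1 - 2) + 2
2g' - 2 = 2*0 + 2
2g' - 2 = 0 + 2 = 2
2g' = 4
g' = 2

2


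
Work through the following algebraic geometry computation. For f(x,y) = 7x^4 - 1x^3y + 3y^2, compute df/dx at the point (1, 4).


df/dx = 4*7*x^3 + 3*(-1)*x^2*y
At (1,4): 4*7*1^3 + 3*(-1)*1^2*4
= 28 - 12
= 16

16


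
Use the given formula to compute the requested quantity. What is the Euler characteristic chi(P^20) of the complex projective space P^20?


The complex projective space P^20 has one cell in each even real dimension 0, 2, ..., 40.
The cohomology groups are H^{2k}(P^20) = Z for k = 0,...,20, and 0 otherwise.
Euler characteristic = sum of Betti numbers = 1 per even-dimensional cohomology group.
chi(P^20) = 20 + 1 = 21

21


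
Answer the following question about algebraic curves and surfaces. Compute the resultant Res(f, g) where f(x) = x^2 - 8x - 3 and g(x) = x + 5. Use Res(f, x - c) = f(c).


For Res(f, x - c), we evaluate f at x = c.
f(-5) = (-5)^2 - 8*(-5) - 3
= 25 + 40 - 3
= 65 - 3 = 62
Res(f, g) = 62

62


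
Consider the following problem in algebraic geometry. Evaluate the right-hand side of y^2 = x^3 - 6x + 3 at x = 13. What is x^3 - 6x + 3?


Compute x^3 - 6x + 3 at x = 13:
x^3 = 13^3 = 2197
(-6)*x = (-6)*13 = -78
Sum: 2197 - 78 + 3 = 2122

2122


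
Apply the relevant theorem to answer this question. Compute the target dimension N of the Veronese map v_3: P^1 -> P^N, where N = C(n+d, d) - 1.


The Veronese embedding v_d: P^n -> P^N maps each point to all
degree-d monomials in n+1 homogeneous coordinates.
N = C(n+d, d) - 1
N = C(1+3, 3) - 1
N = C(4, 3) - 1
C(4, 3) = 4
N = 4 - 1 = 3

3


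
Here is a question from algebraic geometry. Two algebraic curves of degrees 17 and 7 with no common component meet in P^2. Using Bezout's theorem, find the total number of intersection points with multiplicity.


Bezout's theorem states the intersection count equals the product of degrees.
Intersection count = 17 * 7 = 119

119


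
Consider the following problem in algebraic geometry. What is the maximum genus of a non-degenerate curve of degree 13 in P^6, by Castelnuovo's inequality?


Castelnuovo's bound: write d - 1 = m(r-1) + epsilon with 0 <= epsilon < r-1.
d - 1 = 13 - 1 = 12
r - 1 = 6 - 1 = 5
12 = 2*5 + 2, so m = 2, epsilon = 2
pi(d, r) = m(m-1)(r-1)/2 + m*epsilon
= 2*1*5/2 + 2*2
= 10/2 + 4
= 5 + 4 = 9

9


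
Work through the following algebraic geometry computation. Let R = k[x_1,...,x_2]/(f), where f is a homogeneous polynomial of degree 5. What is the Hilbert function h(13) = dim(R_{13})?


For R = k[x_1,...,x_n]/(f) with f homogeneous of degree e:
The Hilbert series is (1 - t^e)/(1 - t)^n.
So h(d) = C(d+n-1, n-1) - C(d-e+n-1, n-1) for d >= e.
With n=2, e=5, d=13:
C(13+2-1, 2-1) = C(14, 1) = 14
C(13-5+2-1, 2-1) = C(9, 1) = 9
h(13) = 14 - 9 = 5

5


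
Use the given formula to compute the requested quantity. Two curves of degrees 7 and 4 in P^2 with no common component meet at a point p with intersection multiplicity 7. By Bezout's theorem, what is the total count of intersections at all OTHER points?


By Bezout's theorem, the total intersection number is d1 * d2.
Total = 7 * 4 = 28
Intersection multiplicity at p = 7
Remaining intersections = 28 - 7 = 21

21


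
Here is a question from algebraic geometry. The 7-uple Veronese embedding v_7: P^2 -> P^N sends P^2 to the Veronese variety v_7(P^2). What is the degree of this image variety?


The Veronese variety v_7(P^2) has degree d^r.
d^r = 7^2 = 49

49


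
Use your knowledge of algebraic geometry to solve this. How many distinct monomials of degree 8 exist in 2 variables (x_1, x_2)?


The number of degree-8 monomials in 2 variables is C(d+n-1, n-1).
= C(8+2-1, 2-1) = C(9, 1)
= 9

9


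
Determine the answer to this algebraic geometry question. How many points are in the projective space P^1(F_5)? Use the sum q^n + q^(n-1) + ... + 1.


P^1(F_5) has (q^(n+1) - 1)/(q - 1) points.
= 5^1 + 5^0
= 5 + 1
= 6

6


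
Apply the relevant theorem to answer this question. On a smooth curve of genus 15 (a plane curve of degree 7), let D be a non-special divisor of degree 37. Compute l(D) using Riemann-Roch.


First, compute the genus of a smooth plane curve of degree 7:
g = (d-1)(d-2)/2 = (7-1)(7-2)/2 = 15
For a non-special divisor D (i.e., h^1(D) = 0), Riemann-Roch gives:
l(D) = deg(D) - g + 1
Since deg(D) = 37 >= 2g - 1 = 29, D is non-special.
l(D) = 37 - 15 + 1 = 23

23


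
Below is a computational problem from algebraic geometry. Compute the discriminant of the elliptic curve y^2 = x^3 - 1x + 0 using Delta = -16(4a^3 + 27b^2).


Compute each component:
4a^3 = 4*(-1)^3 = 4*(-1) = -4
27b^2 = 27*0^2 = 27*0 = 0
4a^3 + 27b^2 = -4 + 0 = -4
Delta = -16*(-4) = 64

64


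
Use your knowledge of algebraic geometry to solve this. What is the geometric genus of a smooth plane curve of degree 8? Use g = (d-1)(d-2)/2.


Using the genus formula for smooth plane curves:
g = (d-1)(d-2)/2
g = (8-1)(8-2)/2
g = 7*6/2
g = 42/2 = 21

21


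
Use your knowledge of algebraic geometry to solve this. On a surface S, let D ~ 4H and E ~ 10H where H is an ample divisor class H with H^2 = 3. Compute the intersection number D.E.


Using bilinearity of the intersection pairing on a surface S:
(aH).(bH) = ab * (H.H)
We have H^2 = 3.
D.E = (4H).(10H) = 4*10*3
= 40*3
= 120

120


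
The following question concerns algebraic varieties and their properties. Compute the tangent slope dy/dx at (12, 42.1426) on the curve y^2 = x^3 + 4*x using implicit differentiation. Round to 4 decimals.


Using implicit differentiation of y^2 = x^3 + 4*x:
2y * dy/dx = 3x^2 + 4
dy/dx = (3x^2 + 4)/(2y)
Numerator: 3*12^2 + 4 = 436
Denominator: 2*42.1426 = 84.2852
dy/dx = 436/84.2852 = 5.1729

5.1729


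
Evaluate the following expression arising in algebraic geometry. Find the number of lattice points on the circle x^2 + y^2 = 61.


Systematically check integer values of x where x^2 <= 61.
For each valid x, check if 61 - x^2 is a perfect square.
x=5: 61 - 25 = 36, sqrt = 6 (valid)
x=6: 61 - 36 = 25, sqrt = 5 (valid)
Total integer solutions found: 8

8


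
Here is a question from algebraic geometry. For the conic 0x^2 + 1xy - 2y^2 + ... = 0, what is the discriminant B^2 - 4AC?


The discriminant of a conic Ax^2 + Bxy + Cy^2 + ... = 0 is B^2 - 4AC.
B^2 = 1^2 = 1
4AC = 4*0*(-2) = 0
Discriminant = 1 + 0 = 1

1


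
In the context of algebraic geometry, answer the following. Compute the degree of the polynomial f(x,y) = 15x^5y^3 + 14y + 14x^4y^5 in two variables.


Examine each term for its total degree (sum of exponents).
  Term '15x^5y^3' has total degree 5+3 = 8.
  Term '14y' has total degree 0+1 = 1.
  Term '14x^4y^5' has total degree 4+5 = 9.
The maximum total degree among all terms is 9.

9


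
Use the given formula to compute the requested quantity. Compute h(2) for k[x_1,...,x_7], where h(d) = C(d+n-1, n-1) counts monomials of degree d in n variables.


The Hilbert function for the polynomial ring in 7 variables is:
h(d) = C(d+n-1, n-1)
h(2) = C(2+7-1, 7-1) = C(8, 6)
= 8! / (6! * 2!)
= 28

28


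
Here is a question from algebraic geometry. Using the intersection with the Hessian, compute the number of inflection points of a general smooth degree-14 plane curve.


For a general smooth plane curve C of degree d, the inflection points are
the intersection of C with its Hessian curve, which has degree 3(d-2).
By Bezout, the total intersection number is d * 3(d-2) = 14 * 36 = 504.
For a general curve every flex is ordinary, so each contributes
multiplicity 1 to C·Hess(C), and the number of distinct inflection
points is 3d(d-2).
Inflection points = 3*14*(14-2) = 3*14*12 = 504

504


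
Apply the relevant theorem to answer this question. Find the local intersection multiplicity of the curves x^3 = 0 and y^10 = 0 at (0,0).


The intersection multiplicity of V(x^a) and V(y^b) at the origin is:
I(O; V(x^3), V(y^10)) = dim_k(k[x,y]/(x^3, y^10))
A basis for k[x,y]/(x^3, y^10) is the set of monomials x^i * y^j
where 0 <= i < 3 and 0 <= j < 10.
The number of such monomials is 3 * 10 = 30

30


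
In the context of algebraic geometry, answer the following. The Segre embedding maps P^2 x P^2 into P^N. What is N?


The Segre embedding maps P^m x P^n into P^N via
all products of coordinates from each factor.
N = (m+1)(n+1) - 1
N = (2+1)(2+1) - 1
N = 3*3 - 1
N = 9 - 1 = 8

8


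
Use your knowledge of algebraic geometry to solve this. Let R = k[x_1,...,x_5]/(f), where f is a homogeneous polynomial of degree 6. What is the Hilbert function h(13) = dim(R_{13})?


For R = k[x_1,...,x_n]/(f) with f homogeneous of degree e:
The Hilbert series is (1 - t^e)/(1 - t)^n.
So h(d) = C(d+n-1, n-1) - C(d-e+n-1, n-1) for d >= e.
With n=5, e=6, d=13:
C(13+5-1, 5-1) = C(17, 4) = 2380
C(13-6+5-1, 5-1) = C(11, 4) = 330
h(13) = 2380 - 330 = 2050

2050
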